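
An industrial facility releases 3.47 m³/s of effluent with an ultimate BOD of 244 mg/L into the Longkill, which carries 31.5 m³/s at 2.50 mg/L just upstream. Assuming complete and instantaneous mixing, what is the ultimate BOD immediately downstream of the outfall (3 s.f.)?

Flow-weighted mixing: C = (Q_r C_r + Q_w C_w)/(Q_r + Q_w)
= (31.5×2.50 + 3.47×244)/(31.5 + 3.47) = 925.4/34.97 = 26.46 mg/L.

26.5 mg/L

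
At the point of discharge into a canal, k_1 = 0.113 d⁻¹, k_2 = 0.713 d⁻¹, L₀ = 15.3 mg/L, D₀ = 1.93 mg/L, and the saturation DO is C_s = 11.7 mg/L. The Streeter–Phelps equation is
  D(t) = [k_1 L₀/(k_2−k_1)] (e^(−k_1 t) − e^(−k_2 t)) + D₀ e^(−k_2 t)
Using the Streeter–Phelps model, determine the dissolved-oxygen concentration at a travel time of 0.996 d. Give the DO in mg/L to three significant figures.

DO ≈ 9.59 mg/L

k_1 L₀/(k_2−k_1) = 0.113×15.3/(0.713−0.113) = 1.729/0.6000 = 2.882 mg/L.
e^(−k_1 t) = e^(−0.113×0.9960) = 0.8936; e^(−k_2 t) = e^(−0.713×0.9960) = 0.4916.
D = 2.882 × (0.8936 − 0.4916) + 1.93 × 0.4916 = 1.158 + 0.9487 = 2.107 mg/L.
DO = C_s − D = 11.7 − 2.107 = 9.593 mg/L.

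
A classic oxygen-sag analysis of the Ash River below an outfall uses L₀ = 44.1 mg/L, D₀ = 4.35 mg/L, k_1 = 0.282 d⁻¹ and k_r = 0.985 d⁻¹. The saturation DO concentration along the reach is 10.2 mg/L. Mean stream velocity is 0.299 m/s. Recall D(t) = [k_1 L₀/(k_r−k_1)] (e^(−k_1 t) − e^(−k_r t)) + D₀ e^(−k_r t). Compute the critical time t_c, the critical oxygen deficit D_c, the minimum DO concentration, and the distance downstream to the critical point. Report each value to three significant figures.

t_c ≈ 1.38 d; D_c ≈ 8.56 mg/L; min DO ≈ 1.64 mg/L; x_c ≈ 35.6 km

At the critical point dD/dt = 0, so k_1 L₀ e^(−k_1 t) = k_r D. Substituting D(t) from the Streeter–Phelps equation and solving for t gives
t_c = ln[(k_r/k_1)(1 − D₀(k_r−k_1)/(k_1 L₀))] / (k_r−k_1).
Here k_r−k_1 = 0.7030 d⁻¹ and 1 − D₀(k_r−k_1)/(k_1 L₀) = 1 − 4.35×0.7030/(0.282×44.1) = 0.7541, so
t_c = ln(3.493 × 0.7541) / 0.7030 = 0.9685 / 0.7030 = 1.378 d.
D_c = (k_1/k_r) L₀ e^(−k_1 t_c) = (0.282/0.985) × 44.1 × e^(−0.282×1.378) = 0.2863 × 44.1 × 0.6781 = 8.561 mg/L.
Minimum DO = C_s − D_c = 10.2 − 8.561 = 1.639 mg/L.
x_c = v t_c = 0.299 m/s × 1.378 d × 86400 s/d = 35590 m ≈ 35.6 km.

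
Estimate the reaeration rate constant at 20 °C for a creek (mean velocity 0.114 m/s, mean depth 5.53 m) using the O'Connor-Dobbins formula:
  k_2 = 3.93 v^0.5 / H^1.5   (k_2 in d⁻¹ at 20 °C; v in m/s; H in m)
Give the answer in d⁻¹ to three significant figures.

k_2 = 3.93 × 0.114^0.5 / 5.53^1.5 = 3.93 × 0.3376 / 13.00 = 0.1020 d⁻¹.

k_2 ≈ 0.102 d⁻¹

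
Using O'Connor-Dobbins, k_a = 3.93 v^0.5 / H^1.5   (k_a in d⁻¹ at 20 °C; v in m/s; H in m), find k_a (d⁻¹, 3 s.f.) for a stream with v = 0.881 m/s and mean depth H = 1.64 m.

k_a ≈ 1.76 d⁻¹

k_a = 3.93 × 0.881^0.5 / 1.64^1.5 = 3.93 × 0.9386 / 2.100 = 1.756 d⁻¹.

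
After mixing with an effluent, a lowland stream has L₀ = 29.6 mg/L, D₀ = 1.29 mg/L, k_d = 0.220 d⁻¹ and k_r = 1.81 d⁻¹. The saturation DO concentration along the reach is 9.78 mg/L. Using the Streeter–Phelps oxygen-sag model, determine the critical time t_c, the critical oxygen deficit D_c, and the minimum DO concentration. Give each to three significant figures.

t_c ≈ 1.09 d; D_c ≈ 2.83 mg/L; min DO ≈ 6.95 mg/L

With k_r/k_d = 8.227 and 1 − D₀(k_r−k_d)/(k_d L₀) = 0.6850,
t_c = ln(8.227 × 0.6850) / (1.81 − 0.220) = ln(5.636) / 1.590 = 1.729/1.590 = 1.088 d.
L(t_c) = L₀ e^(−k_d t_c) = 29.6 × 0.7872 = 23.30 mg/L, and at the critical point k_r D_c = k_d L, so D_c = (0.220/1.81) × 23.30 = 2.832 mg/L.
Minimum DO = C_s − D_c = 9.78 − 2.832 = 6.948 mg/L.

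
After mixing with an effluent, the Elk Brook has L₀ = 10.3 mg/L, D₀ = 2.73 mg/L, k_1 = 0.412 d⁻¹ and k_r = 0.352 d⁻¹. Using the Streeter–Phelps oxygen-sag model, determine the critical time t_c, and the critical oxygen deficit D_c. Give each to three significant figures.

t_c ≈ 1.99 d; D_c ≈ 5.31 mg/L

t_c = [1/(k_r−k_1)] ln[(k_r/k_1)(1 − D₀(k_r−k_1)/(k_1 L₀))]
= [1/(0.352−0.412)] ln[(0.352/0.412)(1 − 2.73×-0.06000/(0.412×10.3))]
= (1/-0.06000) ln[0.8544 × 1.039] = -16.67 × ln(0.8873) = -16.67 × -0.1195 = 1.992 d.
D_c = (k_1/k_r) L₀ e^(−k_1 t_c) = (0.412/0.352) × 10.3 × e^(−0.412×1.992) = 1.170 × 10.3 × 0.4401 = 5.306 mg/L.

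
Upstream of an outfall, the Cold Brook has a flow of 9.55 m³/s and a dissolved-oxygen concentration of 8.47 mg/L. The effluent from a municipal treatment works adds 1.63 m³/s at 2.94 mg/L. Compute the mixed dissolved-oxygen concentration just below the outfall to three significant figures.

7.66 mg/L

Flow-weighted mixing: C = (Q_r C_r + Q_w C_w)/(Q_r + Q_w)
= (9.55×8.47 + 1.63×2.94)/(9.55 + 1.63) = 85.68/11.18 = 7.664 mg/L.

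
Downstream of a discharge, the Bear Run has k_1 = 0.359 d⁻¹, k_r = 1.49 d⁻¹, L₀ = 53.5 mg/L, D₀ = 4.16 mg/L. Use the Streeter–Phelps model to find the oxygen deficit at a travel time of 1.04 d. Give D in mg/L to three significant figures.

k_1 L₀/(k_r−k_1) = 0.359×53.5/(1.49−0.359) = 19.21/1.131 = 16.98 mg/L.
e^(−k_1 t) = e^(−0.359×1.040) = 0.6884; e^(−k_r t) = e^(−1.49×1.040) = 0.2123.
D = 16.98 × (0.6884 − 0.2123) + 4.16 × 0.2123 = 8.085 + 0.8833 = 8.968 mg/L.

D ≈ 8.97 mg/L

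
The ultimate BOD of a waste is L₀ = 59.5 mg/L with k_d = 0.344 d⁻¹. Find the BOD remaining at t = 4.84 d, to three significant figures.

L_t = L₀ e^(−k_d t) = 59.5 × e^(−0.344×4.84) = 59.5 × 0.1892 = 11.26 mg/L.

L ≈ 11.3 mg/L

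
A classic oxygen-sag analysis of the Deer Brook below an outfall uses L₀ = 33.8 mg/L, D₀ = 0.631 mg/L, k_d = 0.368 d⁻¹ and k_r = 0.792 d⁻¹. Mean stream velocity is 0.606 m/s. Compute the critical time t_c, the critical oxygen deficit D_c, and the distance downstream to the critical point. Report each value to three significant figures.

t_c ≈ 1.76 d; D_c ≈ 8.23 mg/L; x_c ≈ 92.0 km

t_c = [1/(k_r−k_d)] ln[(k_r/k_d)(1 − D₀(k_r−k_d)/(k_d L₀))]
= [1/(0.792−0.368)] ln[(0.792/0.368)(1 − 0.631×0.4240/(0.368×33.8))]
= (1/0.4240) ln[2.152 × 0.9785] = 2.358 × ln(2.106) = 2.358 × 0.7447 = 1.756 d.
L(t_c) = L₀ e^(−k_d t_c) = 33.8 × 0.5239 = 17.71 mg/L, and at the critical point k_r D_c = k_d L, so D_c = (0.368/0.792) × 17.71 = 8.229 mg/L.
x_c = v t_c = 0.606 m/s × 1.756 d × 86400 s/d = 91960 m ≈ 92.0 km.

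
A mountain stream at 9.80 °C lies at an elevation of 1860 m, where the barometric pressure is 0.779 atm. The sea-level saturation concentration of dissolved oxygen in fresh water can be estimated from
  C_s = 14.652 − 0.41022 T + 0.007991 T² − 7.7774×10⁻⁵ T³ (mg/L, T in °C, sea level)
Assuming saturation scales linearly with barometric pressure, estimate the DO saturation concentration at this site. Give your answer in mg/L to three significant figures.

C_s ≈ 8.82 mg/L

At sea level: C_s = 14.652 − 0.41022×9.80 + 0.007991×9.80² − 7.7774×10⁻⁵×9.80³ = 11.33 mg/L.
Pressure correction: C_s' = 11.33 × 0.779 = 8.823 mg/L.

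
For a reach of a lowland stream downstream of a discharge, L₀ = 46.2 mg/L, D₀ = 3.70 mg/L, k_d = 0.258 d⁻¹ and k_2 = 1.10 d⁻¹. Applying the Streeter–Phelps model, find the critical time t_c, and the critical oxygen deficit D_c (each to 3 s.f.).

At the critical point dD/dt = 0, so k_d L₀ e^(−k_d t) = k_2 D. Substituting D(t) from the Streeter–Phelps equation and solving for t gives
t_c = ln[(k_2/k_d)(1 − D₀(k_2−k_d)/(k_d L₀))] / (k_2−k_d).
Here k_2−k_d = 0.8420 d⁻¹ and 1 − D₀(k_2−k_d)/(k_d L₀) = 1 − 3.70×0.8420/(0.258×46.2) = 0.7386, so
t_c = ln(4.264 × 0.7386) / 0.8420 = 1.147 / 0.8420 = 1.362 d.
D_c = (k_d/k_2) L₀ e^(−k_d t_c) = (0.258/1.10) × 46.2 × e^(−0.258×1.362) = 0.2345 × 46.2 × 0.7036 = 7.625 mg/L.

t_c ≈ 1.36 d; D_c ≈ 7.62 mg/L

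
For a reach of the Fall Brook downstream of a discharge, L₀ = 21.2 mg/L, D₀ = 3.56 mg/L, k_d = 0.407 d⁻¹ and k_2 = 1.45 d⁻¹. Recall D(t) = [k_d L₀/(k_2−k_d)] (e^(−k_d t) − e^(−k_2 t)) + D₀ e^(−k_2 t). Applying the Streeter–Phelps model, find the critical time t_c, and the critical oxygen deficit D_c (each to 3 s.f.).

t_c ≈ 0.679 d; D_c ≈ 4.51 mg/L

t_c = [1/(k_2−k_d)] ln[(k_2/k_d)(1 − D₀(k_2−k_d)/(k_d L₀))]
= [1/(1.45−0.407)] ln[(1.45/0.407)(1 − 3.56×1.043/(0.407×21.2))]
= (1/1.043) ln[3.563 × 0.5697] = 0.9588 × ln(2.030) = 0.9588 × 0.7078 = 0.6786 d.
D_c = (k_d/k_2) L₀ e^(−k_d t_c) = (0.407/1.45) × 21.2 × e^(−0.407×0.6786) = 0.2807 × 21.2 × 0.7587 = 4.515 mg/L.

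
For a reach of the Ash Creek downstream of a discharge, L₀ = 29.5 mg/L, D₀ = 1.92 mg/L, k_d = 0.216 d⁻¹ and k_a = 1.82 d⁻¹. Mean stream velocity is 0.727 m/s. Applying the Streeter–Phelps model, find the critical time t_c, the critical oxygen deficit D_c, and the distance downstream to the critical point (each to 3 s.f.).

With k_a/k_d = 8.426 and 1 − D₀(k_a−k_d)/(k_d L₀) = 0.5167,
t_c = ln(8.426 × 0.5167) / (1.82 − 0.216) = ln(4.354) / 1.604 = 1.471/1.604 = 0.9171 d.
L(t_c) = L₀ e^(−k_d t_c) = 29.5 × 0.8203 = 24.20 mg/L, and at the critical point k_a D_c = k_d L, so D_c = (0.216/1.82) × 24.20 = 2.872 mg/L.
x_c = v t_c = 0.727 m/s × 0.9171 d × 86400 s/d = 57600 m ≈ 57.6 km.

t_c ≈ 0.917 d; D_c ≈ 2.87 mg/L; x_c ≈ 57.6 km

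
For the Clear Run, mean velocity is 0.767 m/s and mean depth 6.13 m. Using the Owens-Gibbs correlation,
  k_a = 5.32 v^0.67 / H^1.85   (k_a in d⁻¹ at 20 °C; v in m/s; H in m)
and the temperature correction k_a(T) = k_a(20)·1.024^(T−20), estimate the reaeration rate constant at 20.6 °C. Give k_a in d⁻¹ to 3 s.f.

k_a(20) = 5.32 × 0.767^0.67 / 6.13^1.85 = 5.32 × 0.8372 / 28.63 = 0.1556 d⁻¹.
k_a(20.6) = 0.1556 × 1.024^(20.6−20) = 0.1556 × 1.014 = 0.1578 d⁻¹.

k_a ≈ 0.158 d⁻¹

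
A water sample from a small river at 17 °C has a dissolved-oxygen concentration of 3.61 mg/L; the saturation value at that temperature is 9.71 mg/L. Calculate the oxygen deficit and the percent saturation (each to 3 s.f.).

D ≈ 6.10 mg/L; 37.2 % saturation

D = C_s − C = 9.71 − 3.61 = 6.10 mg/L.
% saturation = 3.61/9.71 × 100 = 37.2 %.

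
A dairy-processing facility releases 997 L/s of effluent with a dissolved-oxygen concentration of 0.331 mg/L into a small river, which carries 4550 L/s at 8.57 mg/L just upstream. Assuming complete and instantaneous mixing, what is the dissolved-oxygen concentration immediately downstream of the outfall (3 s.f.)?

Flow-weighted mixing: C = (Q_r C_r + Q_w C_w)/(Q_r + Q_w)
= (4550×8.57 + 997×0.331)/(4550 + 997) = 39320/5547 = 7.089 mg/L.

7.09 mg/L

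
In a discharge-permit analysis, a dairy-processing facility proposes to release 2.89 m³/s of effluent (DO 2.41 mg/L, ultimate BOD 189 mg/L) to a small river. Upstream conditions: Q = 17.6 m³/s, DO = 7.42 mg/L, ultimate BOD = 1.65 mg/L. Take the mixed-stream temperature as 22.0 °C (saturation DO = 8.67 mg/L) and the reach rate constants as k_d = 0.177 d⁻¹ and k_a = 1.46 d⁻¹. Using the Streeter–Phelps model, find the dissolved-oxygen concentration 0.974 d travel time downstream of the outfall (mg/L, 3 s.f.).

DO ≈ 5.87 mg/L

Mixed DO = (17.6×7.42 + 2.89×2.41)/(17.6+2.89) = 137.6/20.49 = 6.713 mg/L.
Mixed L₀ = (17.6×1.65 + 2.89×189)/(20.49) = 575.2/20.49 = 28.07 mg/L.
Initial deficit D₀ = C_s − DO₀ = 8.67 − 6.713 = 1.957 mg/L.
D(0.974) = [0.177×28.07/(1.46−0.177)](e^(−0.177×0.974) − e^(−1.46×0.974)) + 1.957 e^(−1.46×0.974)
= 3.873 × (0.8416 − 0.2412) + 1.957 × 0.2412 = 2.797 mg/L.
DO = 8.67 − 2.797 = 5.873 mg/L.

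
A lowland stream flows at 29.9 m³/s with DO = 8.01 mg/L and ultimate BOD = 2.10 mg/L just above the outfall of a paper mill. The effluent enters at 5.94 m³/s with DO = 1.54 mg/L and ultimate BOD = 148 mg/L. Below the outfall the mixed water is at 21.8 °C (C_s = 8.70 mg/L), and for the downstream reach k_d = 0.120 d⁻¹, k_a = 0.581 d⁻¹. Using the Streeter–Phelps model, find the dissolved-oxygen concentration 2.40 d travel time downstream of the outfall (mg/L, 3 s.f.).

DO ≈ 4.83 mg/L

Mixed DO = (29.9×8.01 + 5.94×1.54)/(29.9+5.94) = 248.6/35.84 = 6.938 mg/L.
Mixed L₀ = (29.9×2.10 + 5.94×148)/(35.84) = 941.9/35.84 = 26.28 mg/L.
Initial deficit D₀ = C_s − DO₀ = 8.70 − 6.938 = 1.762 mg/L.
D(2.40) = [0.120×26.28/(0.581−0.120)](e^(−0.120×2.40) − e^(−0.581×2.40)) + 1.762 e^(−0.581×2.40)
= 6.841 × (0.7498 − 0.2480) + 1.762 × 0.2480 = 3.870 mg/L.
DO = 8.70 − 3.870 = 4.830 mg/L.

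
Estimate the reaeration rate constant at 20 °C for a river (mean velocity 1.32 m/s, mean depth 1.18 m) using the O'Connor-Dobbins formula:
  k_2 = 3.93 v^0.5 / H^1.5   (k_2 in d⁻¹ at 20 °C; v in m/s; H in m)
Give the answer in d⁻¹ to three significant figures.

k_2 ≈ 3.52 d⁻¹

k_2 = 3.93 × 1.32^0.5 / 1.18^1.5 = 3.93 × 1.149 / 1.282 = 3.523 d⁻¹.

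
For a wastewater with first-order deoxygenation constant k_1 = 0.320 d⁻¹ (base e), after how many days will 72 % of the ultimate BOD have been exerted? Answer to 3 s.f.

y/L₀ = 1 − e^(−k_1 t) = 0.72 ⇒ e^(−k_1 t) = 0.280
t = −ln(0.280) / 0.320 = 1.273 / 0.320 = 3.978 d.

t ≈ 3.98 d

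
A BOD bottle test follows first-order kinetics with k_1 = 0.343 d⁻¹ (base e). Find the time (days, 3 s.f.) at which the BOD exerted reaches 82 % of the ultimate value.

y/L₀ = 1 − e^(−k_1 t) = 0.82 ⇒ e^(−k_1 t) = 0.180
t = −ln(0.180) / 0.343 = 1.715 / 0.343 = 4.999 d.

t ≈ 5.00 d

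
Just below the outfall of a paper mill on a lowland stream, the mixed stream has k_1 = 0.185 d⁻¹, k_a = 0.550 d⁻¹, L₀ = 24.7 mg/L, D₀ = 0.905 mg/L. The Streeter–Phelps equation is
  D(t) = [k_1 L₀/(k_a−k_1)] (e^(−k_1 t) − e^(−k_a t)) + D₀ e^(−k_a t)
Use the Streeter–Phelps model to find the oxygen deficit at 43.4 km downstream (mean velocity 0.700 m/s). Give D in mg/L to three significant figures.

D ≈ 3.14 mg/L

Travel time t = x/v = 43.4 km / (0.700 m/s) = 43400 m / 0.700 m/s = 62000 s = 0.7176 d.
k_1 L₀/(k_a−k_1) = 0.185×24.7/(0.550−0.185) = 4.569/0.3650 = 12.52 mg/L.
e^(−k_1 t) = e^(−0.185×0.7176) = 0.8757; e^(−k_a t) = e^(−0.550×0.7176) = 0.6739.
D = 12.52 × (0.8757 − 0.6739) + 0.905 × 0.6739 = 2.526 + 0.6099 = 3.136 mg/L.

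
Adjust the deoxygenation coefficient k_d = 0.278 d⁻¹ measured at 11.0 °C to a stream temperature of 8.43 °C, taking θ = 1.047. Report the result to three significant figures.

k_d ≈ 0.247 d⁻¹

k_d(T₂) = k_d(T₁) · θ^(T₂−T₁) = 0.278 × 1.047^(8.43−11.0)
= 0.278 × 1.047^-2.57 = 0.278 × 0.8887 = 0.2470 d⁻¹.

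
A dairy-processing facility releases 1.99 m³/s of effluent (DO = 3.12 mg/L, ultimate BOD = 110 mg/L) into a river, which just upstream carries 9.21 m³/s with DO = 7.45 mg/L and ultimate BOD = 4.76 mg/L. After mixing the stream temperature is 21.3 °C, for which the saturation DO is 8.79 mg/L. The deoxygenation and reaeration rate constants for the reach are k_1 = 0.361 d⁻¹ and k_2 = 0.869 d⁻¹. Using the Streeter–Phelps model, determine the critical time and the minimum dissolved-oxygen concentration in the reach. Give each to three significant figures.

t_c ≈ 1.46 d; minimum DO ≈ 3.04 mg/L

Mixed DO = (9.21×7.45 + 1.99×3.12)/(9.21+1.99) = 74.82/11.20 = 6.681 mg/L.
Mixed L₀ = (9.21×4.76 + 1.99×110)/(11.20) = 262.7/11.20 = 23.46 mg/L.
Initial deficit D₀ = C_s − DO₀ = 8.79 − 6.681 = 2.109 mg/L.
t_c = (1/0.5080) ln[(0.869/0.361)(1 − 2.109×0.5080/(0.361×23.46))] = 1.969 × ln(2.103) = 1.463 d.
D_c = (0.361/0.869) × 23.46 × e^(−0.361×1.463) = 0.4154 × 23.46 × 0.5897 = 5.747 mg/L.
Minimum DO = 8.79 − 5.747 = 3.043 mg/L.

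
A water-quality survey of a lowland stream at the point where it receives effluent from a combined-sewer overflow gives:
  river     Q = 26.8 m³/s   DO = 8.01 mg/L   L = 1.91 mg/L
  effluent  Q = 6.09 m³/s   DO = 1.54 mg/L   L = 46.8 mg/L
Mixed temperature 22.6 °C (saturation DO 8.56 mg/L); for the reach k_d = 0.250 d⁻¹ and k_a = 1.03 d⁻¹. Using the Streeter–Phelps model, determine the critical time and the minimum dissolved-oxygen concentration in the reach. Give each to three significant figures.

Mixed DO = (26.8×8.01 + 6.09×1.54)/(26.8+6.09) = 224.0/32.89 = 6.812 mg/L.
Mixed L₀ = (26.8×1.91 + 6.09×46.8)/(32.89) = 336.2/32.89 = 10.22 mg/L.
Initial deficit D₀ = C_s − DO₀ = 8.56 − 6.812 = 1.748 mg/L.
t_c = (1/0.7800) ln[(1.03/0.250)(1 − 1.748×0.7800/(0.250×10.22))] = 1.282 × ln(1.922) = 0.8375 d.
D_c = (0.250/1.03) × 10.22 × e^(−0.250×0.8375) = 0.2427 × 10.22 × 0.8111 = 2.012 mg/L.
Minimum DO = 8.56 − 2.012 = 6.548 mg/L.

t_c ≈ 0.838 d; minimum DO ≈ 6.55 mg/L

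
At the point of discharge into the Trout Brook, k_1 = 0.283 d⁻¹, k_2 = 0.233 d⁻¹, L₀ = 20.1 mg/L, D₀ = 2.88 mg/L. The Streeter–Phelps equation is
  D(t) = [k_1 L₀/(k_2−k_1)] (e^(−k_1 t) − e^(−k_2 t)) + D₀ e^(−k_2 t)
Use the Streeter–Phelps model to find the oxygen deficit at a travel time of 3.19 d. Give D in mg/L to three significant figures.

D ≈ 9.35 mg/L

k_1 L₀/(k_2−k_1) = 0.283×20.1/(0.233−0.283) = 5.688/-0.05000 = -113.8 mg/L.
e^(−k_1 t) = e^(−0.283×3.190) = 0.4054; e^(−k_2 t) = e^(−0.233×3.190) = 0.4756.
D = -113.8 × (0.4054 − 0.4756) + 2.88 × 0.4756 = 7.976 + 1.370 = 9.346 mg/L.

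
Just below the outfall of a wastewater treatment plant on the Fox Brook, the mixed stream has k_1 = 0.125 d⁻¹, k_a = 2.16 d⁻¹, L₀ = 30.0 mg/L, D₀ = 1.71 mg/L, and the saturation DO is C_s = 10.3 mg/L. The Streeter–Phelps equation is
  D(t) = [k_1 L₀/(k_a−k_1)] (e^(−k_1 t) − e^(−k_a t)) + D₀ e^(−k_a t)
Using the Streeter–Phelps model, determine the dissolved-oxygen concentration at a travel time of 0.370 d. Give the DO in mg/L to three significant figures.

k_1 L₀/(k_a−k_1) = 0.125×30.0/(2.16−0.125) = 3.750/2.035 = 1.843 mg/L.
e^(−k_1 t) = e^(−0.125×0.3700) = 0.9548; e^(−k_a t) = e^(−2.16×0.3700) = 0.4497.
D = 1.843 × (0.9548 − 0.4497) + 1.71 × 0.4497 = 0.9308 + 0.7690 = 1.700 mg/L.
DO = C_s − D = 10.3 − 1.700 = 8.600 mg/L.

DO ≈ 8.60 mg/L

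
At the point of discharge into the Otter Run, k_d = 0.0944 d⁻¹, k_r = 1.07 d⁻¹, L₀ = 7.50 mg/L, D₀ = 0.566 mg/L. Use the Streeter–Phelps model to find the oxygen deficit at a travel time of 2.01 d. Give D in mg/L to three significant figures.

D ≈ 0.582 mg/L

k_d L₀/(k_r−k_d) = 0.0944×7.50/(1.07−0.0944) = 0.7080/0.9756 = 0.7257 mg/L.
e^(−k_d t) = e^(−0.0944×2.010) = 0.8272; e^(−k_r t) = e^(−1.07×2.010) = 0.1164.
D = 0.7257 × (0.8272 − 0.1164) + 0.566 × 0.1164 = 0.5158 + 0.06588 = 0.5817 mg/L.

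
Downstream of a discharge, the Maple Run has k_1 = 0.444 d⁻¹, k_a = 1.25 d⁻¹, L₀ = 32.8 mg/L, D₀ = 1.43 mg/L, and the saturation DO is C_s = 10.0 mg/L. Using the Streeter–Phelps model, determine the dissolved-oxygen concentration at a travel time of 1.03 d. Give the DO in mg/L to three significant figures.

DO ≈ 3.15 mg/L

k_1 L₀/(k_a−k_1) = 0.444×32.8/(1.25−0.444) = 14.56/0.8060 = 18.07 mg/L.
e^(−k_1 t) = e^(−0.444×1.030) = 0.6330; e^(−k_a t) = e^(−1.25×1.030) = 0.2760.
D = 18.07 × (0.6330 − 0.2760) + 1.43 × 0.2760 = 6.451 + 0.3946 = 6.845 mg/L.
DO = C_s − D = 10.0 − 6.845 = 3.155 mg/L.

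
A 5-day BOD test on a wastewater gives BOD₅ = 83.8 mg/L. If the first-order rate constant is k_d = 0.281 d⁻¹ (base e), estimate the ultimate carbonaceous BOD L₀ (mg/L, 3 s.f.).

BOD₅ = L₀(1 − e^(−5k_d)) ⇒ L₀ = BOD₅ / (1 − e^(−5×0.281))
= 83.8 / (1 − 0.2454) = 83.8 / 0.7546 = 111.0 mg/L.

L₀ ≈ 111 mg/L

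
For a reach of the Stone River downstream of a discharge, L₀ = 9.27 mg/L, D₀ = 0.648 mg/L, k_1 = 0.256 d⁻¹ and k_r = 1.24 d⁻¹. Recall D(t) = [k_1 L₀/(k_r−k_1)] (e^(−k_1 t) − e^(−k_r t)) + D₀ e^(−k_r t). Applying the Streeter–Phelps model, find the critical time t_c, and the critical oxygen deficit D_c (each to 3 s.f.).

At the critical point dD/dt = 0, so k_1 L₀ e^(−k_1 t) = k_r D. Substituting D(t) from the Streeter–Phelps equation and solving for t gives
t_c = ln[(k_r/k_1)(1 − D₀(k_r−k_1)/(k_1 L₀))] / (k_r−k_1).
Here k_r−k_1 = 0.9840 d⁻¹ and 1 − D₀(k_r−k_1)/(k_1 L₀) = 1 − 0.648×0.9840/(0.256×9.27) = 0.7313, so
t_c = ln(4.844 × 0.7313) / 0.9840 = 1.265 / 0.9840 = 1.285 d.
L(t_c) = L₀ e^(−k_1 t_c) = 9.27 × 0.7196 = 6.671 mg/L, and at the critical point k_r D_c = k_1 L, so D_c = (0.256/1.24) × 6.671 = 1.377 mg/L.

t_c ≈ 1.29 d; D_c ≈ 1.38 mg/L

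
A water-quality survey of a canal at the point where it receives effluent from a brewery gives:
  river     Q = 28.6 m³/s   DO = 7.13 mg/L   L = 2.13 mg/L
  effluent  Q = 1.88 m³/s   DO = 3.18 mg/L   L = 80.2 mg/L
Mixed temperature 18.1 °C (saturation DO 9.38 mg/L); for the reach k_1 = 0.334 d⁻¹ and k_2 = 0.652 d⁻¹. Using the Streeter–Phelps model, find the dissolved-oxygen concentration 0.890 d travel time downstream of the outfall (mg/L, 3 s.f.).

Mixed DO = (28.6×7.13 + 1.88×3.18)/(28.6+1.88) = 209.9/30.48 = 6.886 mg/L.
Mixed L₀ = (28.6×2.13 + 1.88×80.2)/(30.48) = 211.7/30.48 = 6.945 mg/L.
Initial deficit D₀ = C_s − DO₀ = 9.38 − 6.886 = 2.494 mg/L.
D(0.890) = [0.334×6.945/(0.652−0.334)](e^(−0.334×0.890) − e^(−0.652×0.890)) + 2.494 e^(−0.652×0.890)
= 7.295 × (0.7429 − 0.5597) + 2.494 × 0.5597 = 2.732 mg/L.
DO = 9.38 − 2.732 = 6.648 mg/L.

DO ≈ 6.65 mg/L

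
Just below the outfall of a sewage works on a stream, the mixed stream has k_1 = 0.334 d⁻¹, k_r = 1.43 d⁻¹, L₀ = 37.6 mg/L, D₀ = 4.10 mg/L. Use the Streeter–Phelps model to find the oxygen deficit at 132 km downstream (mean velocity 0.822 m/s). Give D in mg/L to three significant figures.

Travel time t = x/v = 132 km / (0.822 m/s) = 132000 m / 0.822 m/s = 160600 s = 1.859 d.
k_1 L₀/(k_r−k_1) = 0.334×37.6/(1.43−0.334) = 12.56/1.096 = 11.46 mg/L.
e^(−k_1 t) = e^(−0.334×1.859) = 0.5375; e^(−k_r t) = e^(−1.43×1.859) = 0.07010.
D = 11.46 × (0.5375 − 0.07010) + 4.10 × 0.07010 = 5.356 + 0.2874 = 5.643 mg/L.

D ≈ 5.64 mg/L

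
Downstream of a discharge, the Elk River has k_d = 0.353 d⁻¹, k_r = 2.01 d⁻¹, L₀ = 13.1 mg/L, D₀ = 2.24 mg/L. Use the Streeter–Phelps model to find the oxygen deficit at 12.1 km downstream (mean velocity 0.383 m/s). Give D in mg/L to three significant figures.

Travel time t = x/v = 12.1 km / (0.383 m/s) = 12100 m / 0.383 m/s = 31590 s = 0.3657 d.
k_d L₀/(k_r−k_d) = 0.353×13.1/(2.01−0.353) = 4.624/1.657 = 2.791 mg/L.
e^(−k_d t) = e^(−0.353×0.3657) = 0.8789; e^(−k_r t) = e^(−2.01×0.3657) = 0.4795.
D = 2.791 × (0.8789 − 0.4795) + 2.24 × 0.4795 = 1.115 + 1.074 = 2.189 mg/L.

D ≈ 2.19 mg/L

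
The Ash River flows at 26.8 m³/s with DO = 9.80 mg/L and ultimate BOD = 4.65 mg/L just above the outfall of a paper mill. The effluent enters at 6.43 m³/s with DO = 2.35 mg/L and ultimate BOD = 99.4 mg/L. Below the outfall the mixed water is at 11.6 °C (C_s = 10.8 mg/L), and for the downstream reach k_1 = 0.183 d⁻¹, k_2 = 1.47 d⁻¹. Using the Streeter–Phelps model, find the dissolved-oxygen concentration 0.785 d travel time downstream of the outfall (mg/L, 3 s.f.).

DO ≈ 8.23 mg/L

Mixed DO = (26.8×9.80 + 6.43×2.35)/(26.8+6.43) = 277.8/33.23 = 8.358 mg/L.
Mixed L₀ = (26.8×4.65 + 6.43×99.4)/(33.23) = 763.8/33.23 = 22.98 mg/L.
Initial deficit D₀ = C_s − DO₀ = 10.8 − 8.358 = 2.442 mg/L.
D(0.785) = [0.183×22.98/(1.47−0.183)](e^(−0.183×0.785) − e^(−1.47×0.785)) + 2.442 e^(−1.47×0.785)
= 3.268 × (0.8662 − 0.3154) + 2.442 × 0.3154 = 2.570 mg/L.
DO = 10.8 − 2.570 = 8.230 mg/L.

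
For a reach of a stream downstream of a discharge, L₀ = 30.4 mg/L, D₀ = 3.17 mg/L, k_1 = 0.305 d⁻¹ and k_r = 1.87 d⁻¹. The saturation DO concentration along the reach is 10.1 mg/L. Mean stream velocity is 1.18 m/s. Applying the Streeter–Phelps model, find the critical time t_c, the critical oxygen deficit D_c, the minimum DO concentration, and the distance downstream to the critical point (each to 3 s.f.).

t_c = [1/(k_r−k_1)] ln[(k_r/k_1)(1 − D₀(k_r−k_1)/(k_1 L₀))]
= [1/(1.87−0.305)] ln[(1.87/0.305)(1 − 3.17×1.565/(0.305×30.4))]
= (1/1.565) ln[6.131 × 0.4649] = 0.6390 × ln(2.851) = 0.6390 × 1.048 = 0.6694 d.
D_c = (k_1/k_r) L₀ e^(−k_1 t_c) = (0.305/1.87) × 30.4 × e^(−0.305×0.6694) = 0.1631 × 30.4 × 0.8153 = 4.043 mg/L.
Minimum DO = C_s − D_c = 10.1 − 4.043 = 6.057 mg/L.
x_c = v t_c = 1.18 m/s × 0.6694 d × 86400 s/d = 68240 m ≈ 68.2 km.

t_c ≈ 0.669 d; D_c ≈ 4.04 mg/L; min DO ≈ 6.06 mg/L; x_c ≈ 68.2 km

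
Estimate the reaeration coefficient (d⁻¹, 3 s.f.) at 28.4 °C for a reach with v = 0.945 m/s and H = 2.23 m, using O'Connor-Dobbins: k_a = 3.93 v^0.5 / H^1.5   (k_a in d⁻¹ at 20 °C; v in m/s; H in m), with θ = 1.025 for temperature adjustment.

k_a(20) = 3.93 × 0.945^0.5 / 2.23^1.5 = 3.93 × 0.9721 / 3.330 = 1.147 d⁻¹.
k_a(28.4) = 1.147 × 1.025^(28.4−20) = 1.147 × 1.230 = 1.412 d⁻¹.

k_a ≈ 1.41 d⁻¹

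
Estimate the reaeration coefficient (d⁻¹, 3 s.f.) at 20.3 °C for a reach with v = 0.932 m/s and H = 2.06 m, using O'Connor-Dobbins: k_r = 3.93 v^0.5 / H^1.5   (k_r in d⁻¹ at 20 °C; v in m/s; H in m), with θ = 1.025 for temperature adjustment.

k_r(20) = 3.93 × 0.932^0.5 / 2.06^1.5 = 3.93 × 0.9654 / 2.957 = 1.283 d⁻¹.
k_r(20.3) = 1.283 × 1.025^(20.3−20) = 1.283 × 1.007 = 1.293 d⁻¹.

k_r ≈ 1.29 d⁻¹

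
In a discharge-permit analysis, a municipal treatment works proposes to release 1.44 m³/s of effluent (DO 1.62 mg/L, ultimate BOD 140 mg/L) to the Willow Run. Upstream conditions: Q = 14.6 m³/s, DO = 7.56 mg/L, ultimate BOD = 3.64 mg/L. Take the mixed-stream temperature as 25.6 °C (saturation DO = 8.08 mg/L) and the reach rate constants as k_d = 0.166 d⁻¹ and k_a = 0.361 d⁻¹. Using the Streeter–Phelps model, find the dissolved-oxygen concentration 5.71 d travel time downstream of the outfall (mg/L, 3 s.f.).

DO ≈ 4.43 mg/L

Mixed DO = (14.6×7.56 + 1.44×1.62)/(14.6+1.44) = 112.7/16.04 = 7.027 mg/L.
Mixed L₀ = (14.6×3.64 + 1.44×140)/(16.04) = 254.7/16.04 = 15.88 mg/L.
Initial deficit D₀ = C_s − DO₀ = 8.08 − 7.027 = 1.053 mg/L.
D(5.71) = [0.166×15.88/(0.361−0.166)](e^(−0.166×5.71) − e^(−0.361×5.71)) + 1.053 e^(−0.361×5.71)
= 13.52 × (0.3876 − 0.1273) + 1.053 × 0.1273 = 3.653 mg/L.
DO = 8.08 − 3.653 = 4.427 mg/L.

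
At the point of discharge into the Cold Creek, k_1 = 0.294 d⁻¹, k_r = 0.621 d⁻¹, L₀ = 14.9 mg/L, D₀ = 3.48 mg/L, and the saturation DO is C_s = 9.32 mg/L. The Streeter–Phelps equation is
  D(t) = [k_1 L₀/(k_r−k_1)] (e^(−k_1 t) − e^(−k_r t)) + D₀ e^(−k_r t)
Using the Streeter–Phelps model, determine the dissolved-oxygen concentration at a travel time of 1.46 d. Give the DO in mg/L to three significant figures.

DO ≈ 4.60 mg/L

k_1 L₀/(k_r−k_1) = 0.294×14.9/(0.621−0.294) = 4.381/0.3270 = 13.40 mg/L.
e^(−k_1 t) = e^(−0.294×1.460) = 0.6510; e^(−k_r t) = e^(−0.621×1.460) = 0.4039.
D = 13.40 × (0.6510 − 0.4039) + 3.48 × 0.4039 = 3.311 + 1.405 = 4.716 mg/L.
DO = C_s − D = 9.32 − 4.716 = 4.604 mg/L.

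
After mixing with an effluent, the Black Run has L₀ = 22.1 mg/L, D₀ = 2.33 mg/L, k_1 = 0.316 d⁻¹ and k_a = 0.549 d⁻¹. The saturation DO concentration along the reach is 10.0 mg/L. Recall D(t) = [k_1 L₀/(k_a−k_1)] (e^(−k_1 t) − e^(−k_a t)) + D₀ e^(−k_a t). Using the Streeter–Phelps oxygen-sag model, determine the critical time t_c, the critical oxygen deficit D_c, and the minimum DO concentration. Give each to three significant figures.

t_c ≈ 2.02 d; D_c ≈ 6.71 mg/L; min DO ≈ 3.29 mg/L

t_c = [1/(k_a−k_1)] ln[(k_a/k_1)(1 − D₀(k_a−k_1)/(k_1 L₀))]
= [1/(0.549−0.316)] ln[(0.549/0.316)(1 − 2.33×0.2330/(0.316×22.1))]
= (1/0.2330) ln[1.737 × 0.9223] = 4.292 × ln(1.602) = 4.292 × 0.4714 = 2.023 d.
L(t_c) = L₀ e^(−k_1 t_c) = 22.1 × 0.5276 = 11.66 mg/L, and at the critical point k_a D_c = k_1 L, so D_c = (0.316/0.549) × 11.66 = 6.712 mg/L.
Minimum DO = C_s − D_c = 10.0 − 6.712 = 3.288 mg/L.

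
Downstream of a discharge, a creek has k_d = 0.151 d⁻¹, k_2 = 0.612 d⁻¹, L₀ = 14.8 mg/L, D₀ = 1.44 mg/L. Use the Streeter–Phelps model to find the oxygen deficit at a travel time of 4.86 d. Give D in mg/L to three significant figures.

k_d L₀/(k_2−k_d) = 0.151×14.8/(0.612−0.151) = 2.235/0.4610 = 4.848 mg/L.
e^(−k_d t) = e^(−0.151×4.860) = 0.4801; e^(−k_2 t) = e^(−0.612×4.860) = 0.05108.
D = 4.848 × (0.4801 − 0.05108) + 1.44 × 0.05108 = 2.080 + 0.07356 = 2.153 mg/L.

D ≈ 2.15 mg/L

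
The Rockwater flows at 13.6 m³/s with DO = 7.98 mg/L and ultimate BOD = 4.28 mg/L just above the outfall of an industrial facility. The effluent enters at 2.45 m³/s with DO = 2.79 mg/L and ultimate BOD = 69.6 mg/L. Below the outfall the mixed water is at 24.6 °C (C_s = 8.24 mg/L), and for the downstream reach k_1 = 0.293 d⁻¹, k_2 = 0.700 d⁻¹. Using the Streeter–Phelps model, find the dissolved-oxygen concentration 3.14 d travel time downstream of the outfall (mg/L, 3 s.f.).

Mixed DO = (13.6×7.98 + 2.45×2.79)/(13.6+2.45) = 115.4/16.05 = 7.188 mg/L.
Mixed L₀ = (13.6×4.28 + 2.45×69.6)/(16.05) = 228.7/16.05 = 14.25 mg/L.
Initial deficit D₀ = C_s − DO₀ = 8.24 − 7.188 = 1.052 mg/L.
D(3.14) = [0.293×14.25/(0.700−0.293)](e^(−0.293×3.14) − e^(−0.700×3.14)) + 1.052 e^(−0.700×3.14)
= 10.26 × (0.3985 − 0.1110) + 1.052 × 0.1110 = 3.066 mg/L.
DO = 8.24 − 3.066 = 5.174 mg/L.

DO ≈ 5.17 mg/L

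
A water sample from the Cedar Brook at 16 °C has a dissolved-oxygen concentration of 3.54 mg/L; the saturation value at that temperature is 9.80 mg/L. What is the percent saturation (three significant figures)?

% saturation = C/C_s × 100 = 3.54/9.80 × 100 = 36.1 %.

36.1 % saturation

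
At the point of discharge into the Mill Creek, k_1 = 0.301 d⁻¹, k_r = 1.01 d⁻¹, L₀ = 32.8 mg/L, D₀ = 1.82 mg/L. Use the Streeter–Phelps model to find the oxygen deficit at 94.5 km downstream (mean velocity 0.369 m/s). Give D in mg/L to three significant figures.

Travel time t = x/v = 94.5 km / (0.369 m/s) = 94500 m / 0.369 m/s = 256100 s = 2.964 d.
k_1 L₀/(k_r−k_1) = 0.301×32.8/(1.01−0.301) = 9.873/0.7090 = 13.92 mg/L.
e^(−k_1 t) = e^(−0.301×2.964) = 0.4098; e^(−k_r t) = e^(−1.01×2.964) = 0.05010.
D = 13.92 × (0.4098 − 0.05010) + 1.82 × 0.05010 = 5.008 + 0.09118 = 5.099 mg/L.

D ≈ 5.10 mg/L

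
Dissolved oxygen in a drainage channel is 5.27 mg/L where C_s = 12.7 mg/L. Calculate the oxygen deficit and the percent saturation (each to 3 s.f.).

D = C_s − C = 12.7 − 5.27 = 7.43 mg/L.
% saturation = 5.27/12.7 × 100 = 41.5 %.

D ≈ 7.43 mg/L; 41.5 % saturation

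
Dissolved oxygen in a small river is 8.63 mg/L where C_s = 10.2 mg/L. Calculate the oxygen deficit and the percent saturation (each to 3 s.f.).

D = C_s − C = 10.2 − 8.63 = 1.57 mg/L.
% saturation = 8.63/10.2 × 100 = 84.6 %.

D ≈ 1.57 mg/L; 84.6 % saturation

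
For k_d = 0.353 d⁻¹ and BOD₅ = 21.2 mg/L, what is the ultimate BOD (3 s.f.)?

BOD₅ = L₀(1 − e^(−5k_d)) ⇒ L₀ = BOD₅ / (1 − e^(−5×0.353))
= 21.2 / (1 − 0.1712) = 21.2 / 0.8288 = 25.58 mg/L.

L₀ ≈ 25.6 mg/L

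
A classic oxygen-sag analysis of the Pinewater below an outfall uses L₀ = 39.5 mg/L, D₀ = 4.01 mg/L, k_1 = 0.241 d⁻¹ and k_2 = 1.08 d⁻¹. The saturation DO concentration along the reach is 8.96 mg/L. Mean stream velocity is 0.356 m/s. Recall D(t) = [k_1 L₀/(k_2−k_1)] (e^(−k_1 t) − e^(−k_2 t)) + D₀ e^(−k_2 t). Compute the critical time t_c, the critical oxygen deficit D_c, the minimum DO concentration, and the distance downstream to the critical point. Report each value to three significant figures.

With k_2/k_1 = 4.481 and 1 − D₀(k_2−k_1)/(k_1 L₀) = 0.6466,
t_c = ln(4.481 × 0.6466) / (1.08 − 0.241) = ln(2.898) / 0.8390 = 1.064/0.8390 = 1.268 d.
D_c = (k_1/k_2) L₀ e^(−k_1 t_c) = (0.241/1.08) × 39.5 × e^(−0.241×1.268) = 0.2231 × 39.5 × 0.7367 = 6.493 mg/L.
Minimum DO = C_s − D_c = 8.96 − 6.493 = 2.467 mg/L.
x_c = v t_c = 0.356 m/s × 1.268 d × 86400 s/d = 39000 m ≈ 39.0 km.

t_c ≈ 1.27 d; D_c ≈ 6.49 mg/L; min DO ≈ 2.47 mg/L; x_c ≈ 39.0 km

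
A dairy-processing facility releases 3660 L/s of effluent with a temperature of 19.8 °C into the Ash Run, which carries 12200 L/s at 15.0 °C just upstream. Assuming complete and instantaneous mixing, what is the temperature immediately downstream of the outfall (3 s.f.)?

16.1 °C

Flow-weighted mixing: C = (Q_r C_r + Q_w C_w)/(Q_r + Q_w)
= (12200×15.0 + 3660×19.8)/(12200 + 3660) = 255500/15860 = 16.11 °C.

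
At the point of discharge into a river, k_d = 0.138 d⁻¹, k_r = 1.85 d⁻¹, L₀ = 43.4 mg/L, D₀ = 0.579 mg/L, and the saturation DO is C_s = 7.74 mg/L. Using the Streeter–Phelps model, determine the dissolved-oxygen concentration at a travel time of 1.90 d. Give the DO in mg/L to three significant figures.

DO ≈ 5.14 mg/L

k_d L₀/(k_r−k_d) = 0.138×43.4/(1.85−0.138) = 5.989/1.712 = 3.498 mg/L.
e^(−k_d t) = e^(−0.138×1.900) = 0.7694; e^(−k_r t) = e^(−1.85×1.900) = 0.02975.
D = 3.498 × (0.7694 − 0.02975) + 0.579 × 0.02975 = 2.587 + 0.01722 = 2.605 mg/L.
DO = C_s − D = 7.74 − 2.605 = 5.135 mg/L.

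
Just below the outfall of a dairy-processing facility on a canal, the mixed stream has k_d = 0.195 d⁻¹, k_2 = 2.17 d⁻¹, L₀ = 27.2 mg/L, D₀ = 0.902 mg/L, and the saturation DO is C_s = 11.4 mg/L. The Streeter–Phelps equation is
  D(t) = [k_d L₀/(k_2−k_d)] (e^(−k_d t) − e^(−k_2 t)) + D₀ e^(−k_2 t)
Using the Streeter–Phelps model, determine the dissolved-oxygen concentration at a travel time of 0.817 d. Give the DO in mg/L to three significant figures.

DO ≈ 9.41 mg/L

k_d L₀/(k_2−k_d) = 0.195×27.2/(2.17−0.195) = 5.304/1.975 = 2.686 mg/L.
e^(−k_d t) = e^(−0.195×0.8170) = 0.8527; e^(−k_2 t) = e^(−2.17×0.8170) = 0.1698.
D = 2.686 × (0.8527 − 0.1698) + 0.902 × 0.1698 = 1.834 + 0.1532 = 1.987 mg/L.
DO = C_s − D = 11.4 − 1.987 = 9.413 mg/L.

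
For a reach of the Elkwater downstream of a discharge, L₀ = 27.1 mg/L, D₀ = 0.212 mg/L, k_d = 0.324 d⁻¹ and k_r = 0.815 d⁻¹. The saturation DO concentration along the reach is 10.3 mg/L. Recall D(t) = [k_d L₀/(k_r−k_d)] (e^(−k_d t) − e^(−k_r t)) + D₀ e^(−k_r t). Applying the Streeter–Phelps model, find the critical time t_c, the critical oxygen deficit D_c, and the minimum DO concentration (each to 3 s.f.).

t_c ≈ 1.85 d; D_c ≈ 5.91 mg/L; min DO ≈ 4.39 mg/L

With k_r/k_d = 2.515 and 1 − D₀(k_r−k_d)/(k_d L₀) = 0.9881,
t_c = ln(2.515 × 0.9881) / (0.815 − 0.324) = ln(2.486) / 0.4910 = 0.9105/0.4910 = 1.854 d.
D_c = (k_d/k_r) L₀ e^(−k_d t_c) = (0.324/0.815) × 27.1 × e^(−0.324×1.854) = 0.3975 × 27.1 × 0.5484 = 5.908 mg/L.
Minimum DO = C_s − D_c = 10.3 − 5.908 = 4.392 mg/L.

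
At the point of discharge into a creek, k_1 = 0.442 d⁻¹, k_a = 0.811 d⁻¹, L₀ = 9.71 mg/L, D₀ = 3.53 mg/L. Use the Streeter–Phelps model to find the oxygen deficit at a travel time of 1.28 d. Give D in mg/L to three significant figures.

k_1 L₀/(k_a−k_1) = 0.442×9.71/(0.811−0.442) = 4.292/0.3690 = 11.63 mg/L.
e^(−k_1 t) = e^(−0.442×1.280) = 0.5679; e^(−k_a t) = e^(−0.811×1.280) = 0.3541.
D = 11.63 × (0.5679 − 0.3541) + 3.53 × 0.3541 = 2.487 + 1.250 = 3.737 mg/L.

D ≈ 3.74 mg/L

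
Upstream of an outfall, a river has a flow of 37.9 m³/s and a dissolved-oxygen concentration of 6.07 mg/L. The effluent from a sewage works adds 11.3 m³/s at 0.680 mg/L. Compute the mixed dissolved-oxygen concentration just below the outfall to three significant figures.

Flow-weighted mixing: C = (Q_r C_r + Q_w C_w)/(Q_r + Q_w)
= (37.9×6.07 + 11.3×0.680)/(37.9 + 11.3) = 237.7/49.20 = 4.832 mg/L.

4.83 mg/L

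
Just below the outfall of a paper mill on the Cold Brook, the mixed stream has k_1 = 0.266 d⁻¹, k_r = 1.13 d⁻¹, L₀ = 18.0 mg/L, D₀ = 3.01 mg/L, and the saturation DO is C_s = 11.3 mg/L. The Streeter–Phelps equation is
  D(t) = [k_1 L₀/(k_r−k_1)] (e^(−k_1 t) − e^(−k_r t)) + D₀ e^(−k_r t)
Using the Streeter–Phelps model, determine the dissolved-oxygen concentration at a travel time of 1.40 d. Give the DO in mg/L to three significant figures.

DO ≈ 8.00 mg/L

k_1 L₀/(k_r−k_1) = 0.266×18.0/(1.13−0.266) = 4.788/0.8640 = 5.542 mg/L.
e^(−k_1 t) = e^(−0.266×1.400) = 0.6891; e^(−k_r t) = e^(−1.13×1.400) = 0.2056.
D = 5.542 × (0.6891 − 0.2056) + 3.01 × 0.2056 = 2.679 + 0.6187 = 3.298 mg/L.
DO = C_s − D = 11.3 − 3.298 = 8.002 mg/L.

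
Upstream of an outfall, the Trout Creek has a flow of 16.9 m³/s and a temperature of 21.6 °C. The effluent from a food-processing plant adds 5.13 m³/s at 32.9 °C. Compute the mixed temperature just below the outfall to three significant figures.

Flow-weighted mixing: C = (Q_r C_r + Q_w C_w)/(Q_r + Q_w)
= (16.9×21.6 + 5.13×32.9)/(16.9 + 5.13) = 533.8/22.03 = 24.23 °C.

24.2 °C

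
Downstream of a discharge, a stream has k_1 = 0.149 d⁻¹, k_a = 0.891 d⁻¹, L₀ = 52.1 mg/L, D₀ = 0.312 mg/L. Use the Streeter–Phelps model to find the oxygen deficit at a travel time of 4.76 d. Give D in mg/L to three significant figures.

k_1 L₀/(k_a−k_1) = 0.149×52.1/(0.891−0.149) = 7.763/0.7420 = 10.46 mg/L.
e^(−k_1 t) = e^(−0.149×4.760) = 0.4920; e^(−k_a t) = e^(−0.891×4.760) = 0.01439.
D = 10.46 × (0.4920 − 0.01439) + 0.312 × 0.01439 = 4.997 + 0.004490 = 5.001 mg/L.

D ≈ 5.00 mg/L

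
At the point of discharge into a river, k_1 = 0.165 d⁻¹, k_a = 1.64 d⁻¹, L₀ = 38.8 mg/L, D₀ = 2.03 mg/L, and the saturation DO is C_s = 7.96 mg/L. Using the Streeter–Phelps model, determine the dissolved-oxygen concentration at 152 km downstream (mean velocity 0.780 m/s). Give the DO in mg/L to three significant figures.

DO ≈ 5.03 mg/L

Travel time t = x/v = 152 km / (0.780 m/s) = 152000 m / 0.780 m/s = 194900 s = 2.255 d.
k_1 L₀/(k_a−k_1) = 0.165×38.8/(1.64−0.165) = 6.402/1.475 = 4.340 mg/L.
e^(−k_1 t) = e^(−0.165×2.255) = 0.6893; e^(−k_a t) = e^(−1.64×2.255) = 0.02475.
D = 4.340 × (0.6893 − 0.02475) + 2.03 × 0.02475 = 2.884 + 0.05024 = 2.934 mg/L.
DO = C_s − D = 7.96 − 2.934 = 5.026 mg/L.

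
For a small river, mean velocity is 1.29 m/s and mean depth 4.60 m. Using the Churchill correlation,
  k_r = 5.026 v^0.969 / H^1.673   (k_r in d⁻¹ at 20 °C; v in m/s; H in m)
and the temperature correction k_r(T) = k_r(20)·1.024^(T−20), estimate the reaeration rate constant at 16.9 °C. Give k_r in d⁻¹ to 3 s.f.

k_r ≈ 0.465 d⁻¹

k_r(20) = 5.026 × 1.29^0.969 / 4.60^1.673 = 5.026 × 1.280 / 12.85 = 0.5007 d⁻¹.
k_r(16.9) = 0.5007 × 1.024^(16.9−20) = 0.5007 × 0.9291 = 0.4652 d⁻¹.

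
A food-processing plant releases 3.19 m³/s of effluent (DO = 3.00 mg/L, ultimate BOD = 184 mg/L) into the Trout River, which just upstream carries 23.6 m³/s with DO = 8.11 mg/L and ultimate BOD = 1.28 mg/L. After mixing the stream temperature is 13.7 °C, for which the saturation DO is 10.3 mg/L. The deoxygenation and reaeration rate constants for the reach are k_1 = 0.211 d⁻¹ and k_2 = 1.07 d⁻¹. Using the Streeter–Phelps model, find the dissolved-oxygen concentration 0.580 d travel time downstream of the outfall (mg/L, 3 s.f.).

DO ≈ 6.83 mg/L

Mixed DO = (23.6×8.11 + 3.19×3.00)/(23.6+3.19) = 201.0/26.79 = 7.502 mg/L.
Mixed L₀ = (23.6×1.28 + 3.19×184)/(26.79) = 617.2/26.79 = 23.04 mg/L.
Initial deficit D₀ = C_s − DO₀ = 10.3 − 7.502 = 2.798 mg/L.
D(0.580) = [0.211×23.04/(1.07−0.211)](e^(−0.211×0.580) − e^(−1.07×0.580)) + 2.798 e^(−1.07×0.580)
= 5.659 × (0.8848 − 0.5376) + 2.798 × 0.5376 = 3.469 mg/L.
DO = 10.3 − 3.469 = 6.831 mg/L.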